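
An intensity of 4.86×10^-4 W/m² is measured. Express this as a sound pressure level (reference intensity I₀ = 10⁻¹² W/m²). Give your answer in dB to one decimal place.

L = 10·log₁₀(I/I₀) = 10·log₁₀(4.86×10^-4/10⁻¹²) = 10·log₁₀(4.86×10^8).
L = 10·(0.6866 + 8) = 86.87 dB.

86.9 dB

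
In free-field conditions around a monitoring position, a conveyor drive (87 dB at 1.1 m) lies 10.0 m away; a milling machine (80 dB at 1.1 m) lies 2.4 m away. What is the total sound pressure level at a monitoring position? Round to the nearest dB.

74 dB

First find each source's level at the receiver (point-source: −20·log₁₀(r/r_ref)), then combine on an intensity basis.
conveyor drive: 87 − 20·log₁₀(10.0/1.1) = 87 − 19.17 = 67.83 dB.
milling machine: 80 − 20·log₁₀(2.4/1.1) = 80 − 6.78 = 73.22 dB.
Σ 10^(L/10) = 2.707e+07 → L_total = 10·log₁₀(2.707e+07) = 74.33 dB.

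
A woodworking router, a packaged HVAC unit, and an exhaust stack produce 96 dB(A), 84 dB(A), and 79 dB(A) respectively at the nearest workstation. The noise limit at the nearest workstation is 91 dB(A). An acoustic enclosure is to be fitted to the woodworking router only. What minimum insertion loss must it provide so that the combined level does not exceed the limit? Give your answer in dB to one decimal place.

6.3 dB

The untreated sources together contribute 10^(84/10) + 10^(79/10) = 3.306e+08, i.e. 85.19 dB(A).
To meet 91 dB(A) overall, the treated woodworking router may contribute at most 10^(91/10) − 3.306e+08 = 9.283e+08, i.e. 89.68 dB(A).
So the woodworking router must be reduced from 96 to 89.68 dB(A): IL = 6.32 dB.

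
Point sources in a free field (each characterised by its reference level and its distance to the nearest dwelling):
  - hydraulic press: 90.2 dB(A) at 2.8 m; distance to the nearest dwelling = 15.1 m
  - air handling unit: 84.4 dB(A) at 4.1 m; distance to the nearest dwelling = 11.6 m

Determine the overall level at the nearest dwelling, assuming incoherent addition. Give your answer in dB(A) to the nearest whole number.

78 dB(A)

Apply inverse-square spreading to bring every level to the receiver, then sum 10^(L/10).
hydraulic press: 90.2 − 20·log₁₀(15.1/2.8) = 90.2 − 14.64 = 75.56 dB(A).
air handling unit: 84.4 − 20·log₁₀(11.6/4.1) = 84.4 − 9.03 = 75.37 dB(A).
Σ 10^(L/10) = 7.041e+07 → L_total = 10·log₁₀(7.041e+07) = 78.48 dB(A).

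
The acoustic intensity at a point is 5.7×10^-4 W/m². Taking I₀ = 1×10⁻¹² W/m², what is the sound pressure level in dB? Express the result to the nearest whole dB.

88 dB

I/I₀ = 5.7×10^-4/10⁻¹² = 5.7×10^8, and L = 10·log₁₀(I/I₀).
L = 10·(0.7559 + 8) = 87.56 dB.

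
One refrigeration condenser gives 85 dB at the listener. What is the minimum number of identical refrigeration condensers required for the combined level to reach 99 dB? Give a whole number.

N identical sources give L₁ + 10·log₁₀ N, so require 10·log₁₀ N ≥ 99 − 85 = 14.0 dB.
N ≥ 10^(14.0/10) = 25.119, so N = 26.

26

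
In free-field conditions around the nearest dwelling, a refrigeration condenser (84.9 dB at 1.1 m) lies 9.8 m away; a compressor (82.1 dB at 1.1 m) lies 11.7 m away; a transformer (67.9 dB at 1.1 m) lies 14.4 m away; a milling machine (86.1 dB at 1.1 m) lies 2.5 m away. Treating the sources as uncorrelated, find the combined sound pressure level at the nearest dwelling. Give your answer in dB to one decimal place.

79.3 dB

Apply inverse-square spreading to bring every level to the receiver, then sum 10^(L/10).
refrigeration condenser: 84.9 − 20·log₁₀(9.8/1.1) = 84.9 − 19.00 = 65.90 dB.
compressor: 82.1 − 20·log₁₀(11.7/1.1) = 82.1 − 20.54 = 61.56 dB.
transformer: 67.9 − 20·log₁₀(14.4/1.1) = 67.9 − 22.34 = 45.56 dB.
milling machine: 86.1 − 20·log₁₀(2.5/1.1) = 86.1 − 7.13 = 78.97 dB.
Σ 10^(L/10) = 8.423e+07 → L_total = 10·log₁₀(8.423e+07) = 79.25 dB.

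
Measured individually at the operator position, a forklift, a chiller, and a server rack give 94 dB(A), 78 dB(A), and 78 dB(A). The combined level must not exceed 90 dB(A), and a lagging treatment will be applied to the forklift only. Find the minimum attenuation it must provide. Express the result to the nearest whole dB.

5 dB

Everything except the forklift sums to 10^(78/10) + 10^(78/10) = 1.262e+08 in linear terms, 81.01 dB(A).
The limit corresponds to 10^(90/10) = 1.000e+09; subtracting the fixed part leaves 8.738e+08 for the forklift, i.e. 89.41 dB(A).
So the forklift must be reduced from 94 to 89.41 dB(A): IL = 4.59 dB.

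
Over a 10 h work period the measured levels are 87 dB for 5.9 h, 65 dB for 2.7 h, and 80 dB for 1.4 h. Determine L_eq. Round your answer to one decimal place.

L_eq = 10·log₁₀[(1/T)·Σ tᵢ·10^(Lᵢ/10)] with T = 10 h.
Σ tᵢ·10^(Lᵢ/10) = 5.9·10^(87/10) + 2.7·10^(65/10) + 1.4·10^(80/10) = 3.106e+09.
L_eq = 10·log₁₀(3.106e+09/10) = 84.92 dB.

84.9 dB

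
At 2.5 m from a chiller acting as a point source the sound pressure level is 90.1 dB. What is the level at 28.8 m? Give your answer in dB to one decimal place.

Point-source attenuation: ΔL = 20·log₁₀(r₂/r₁) = 20·log₁₀(28.8/2.5) = 21.229 dB.
L₂ = 90.1 − 20·log₁₀(28.8/2.5) = 90.1 − 21.229 = 68.87 dB.

68.9 dB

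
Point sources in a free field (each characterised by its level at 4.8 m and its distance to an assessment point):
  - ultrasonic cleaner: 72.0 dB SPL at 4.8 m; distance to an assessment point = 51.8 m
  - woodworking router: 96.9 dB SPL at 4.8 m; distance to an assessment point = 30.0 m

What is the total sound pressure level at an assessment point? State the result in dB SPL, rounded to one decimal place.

81.0 dB SPL

First find each source's level at the receiver (point-source: −20·log₁₀(r/r_ref)), then combine on an intensity basis.
ultrasonic cleaner: 72.0 − 20·log₁₀(51.8/4.8) = 72.0 − 20.66 = 51.34 dB SPL.
woodworking router: 96.9 − 20·log₁₀(30.0/4.8) = 96.9 − 15.92 = 80.98 dB SPL.
Σ 10^(L/10) = 1.255e+08 → L_total = 10·log₁₀(1.255e+08) = 80.99 dB SPL.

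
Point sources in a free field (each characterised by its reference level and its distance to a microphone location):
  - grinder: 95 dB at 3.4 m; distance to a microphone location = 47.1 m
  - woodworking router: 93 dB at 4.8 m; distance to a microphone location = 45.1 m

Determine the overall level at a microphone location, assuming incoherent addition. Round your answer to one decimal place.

75.9 dB

Apply inverse-square spreading to bring every level to the receiver, then sum 10^(L/10).
grinder: 95 − 20·log₁₀(47.1/3.4) = 95 − 22.83 = 72.17 dB.
woodworking router: 93 − 20·log₁₀(45.1/4.8) = 93 − 19.46 = 73.54 dB.
Σ 10^(L/10) = 3.908e+07 → L_total = 10·log₁₀(3.908e+07) = 75.92 dB.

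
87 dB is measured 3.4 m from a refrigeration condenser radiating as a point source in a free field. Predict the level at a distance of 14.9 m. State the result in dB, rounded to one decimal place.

74.2 dB

Point-source attenuation: ΔL = 20·log₁₀(r₂/r₁) = 20·log₁₀(14.9/3.4) = 12.834 dB.
L₂ = 87 − 20·log₁₀(14.9/3.4) = 87 − 12.834 = 74.17 dB.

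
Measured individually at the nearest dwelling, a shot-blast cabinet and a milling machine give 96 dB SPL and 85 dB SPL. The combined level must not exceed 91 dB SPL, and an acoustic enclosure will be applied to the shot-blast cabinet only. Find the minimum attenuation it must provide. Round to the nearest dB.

6 dB

The untreated sources together contribute 10^(85/10) = 3.162e+08, i.e. 85.00 dB SPL.
The limit corresponds to 10^(91/10) = 1.259e+09; subtracting the fixed part leaves 9.427e+08 for the shot-blast cabinet, i.e. 89.74 dB SPL.
So the shot-blast cabinet must be reduced from 96 to 89.74 dB SPL: IL = 6.26 dB.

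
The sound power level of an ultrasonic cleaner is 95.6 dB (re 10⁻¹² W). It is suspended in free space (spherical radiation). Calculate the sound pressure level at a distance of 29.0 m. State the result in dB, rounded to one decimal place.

Free-field spherical radiation: L_p = L_w − 10·log₁₀(4π·r²), r = 29.0 m.
4π·r² = 1.057e+04 m², 10·log₁₀ of that is 40.240 dB.
L_p = 95.6 − 40.240 = 55.36 dB.

55.4 dB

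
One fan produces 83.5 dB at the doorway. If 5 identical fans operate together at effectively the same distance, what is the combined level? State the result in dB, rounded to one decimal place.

L_total = L₁ + 10·log₁₀ N for N identical incoherent sources.
L_total = 83.5 + 10·log₁₀(5) = 83.5 + 6.990 = 90.49 dB.

90.5 dB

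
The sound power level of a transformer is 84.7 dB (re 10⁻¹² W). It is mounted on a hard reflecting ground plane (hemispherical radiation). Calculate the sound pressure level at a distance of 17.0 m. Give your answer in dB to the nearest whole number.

52 dB

The power spreads over a hemisphere of area 2π·r², so L_p = L_w − 10·log₁₀(2π·r²).
2π·r² = 1816 m², 10·log₁₀ of that is 32.591 dB.
L_p = 84.7 − 32.591 = 52.11 dB.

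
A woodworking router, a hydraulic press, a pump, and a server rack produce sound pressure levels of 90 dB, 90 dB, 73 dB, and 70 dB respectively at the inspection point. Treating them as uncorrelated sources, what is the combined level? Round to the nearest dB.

93 dB

For uncorrelated sources the intensities add, so convert each level to linear form, sum, and take 10·log₁₀ of the total.
Σ 10^(L/10) = 10^(90/10) + 10^(90/10) + 10^(73/10) + 10^(70/10) = 2.030e+09.
L_total = 10·log₁₀(2.030e+09) = 93.07 dB.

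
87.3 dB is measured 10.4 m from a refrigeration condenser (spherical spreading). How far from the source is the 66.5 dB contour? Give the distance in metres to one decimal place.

The 20.8 dB drop corresponds to a distance ratio of 10^(20.8/20) for a point source.
r₂ = 10.4·10^((87.3−66.5)/20) = 10.4·10^(20.8/20) = 114.03 m.

114.0 m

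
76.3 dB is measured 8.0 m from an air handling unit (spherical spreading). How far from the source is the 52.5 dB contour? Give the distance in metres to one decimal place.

123.9 m

Point-source spreading drops the level by 20·log₁₀(r₂/r₁); inverting, r₂/r₁ = 10^(ΔL/20).
r₂ = 8.0·10^((76.3−52.5)/20) = 8.0·10^(23.8/20) = 123.91 m.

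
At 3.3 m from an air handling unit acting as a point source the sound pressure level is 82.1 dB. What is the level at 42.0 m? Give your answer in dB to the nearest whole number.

Point-source attenuation: ΔL = 20·log₁₀(r₂/r₁) = 20·log₁₀(42.0/3.3) = 22.095 dB.
L₂ = 82.1 − 20·log₁₀(42.0/3.3) = 82.1 − 22.095 = 60.01 dB.

60 dB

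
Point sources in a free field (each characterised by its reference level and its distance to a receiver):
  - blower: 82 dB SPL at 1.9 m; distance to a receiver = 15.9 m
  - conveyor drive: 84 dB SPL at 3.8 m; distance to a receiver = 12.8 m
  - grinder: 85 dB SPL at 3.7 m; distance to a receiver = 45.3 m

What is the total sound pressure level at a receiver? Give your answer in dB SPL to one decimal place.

74.2 dB SPL

First find each source's level at the receiver (point-source: −20·log₁₀(r/r_ref)), then combine on an intensity basis.
blower: 82 − 20·log₁₀(15.9/1.9) = 82 − 18.45 = 63.55 dB SPL.
conveyor drive: 84 − 20·log₁₀(12.8/3.8) = 84 − 10.55 = 73.45 dB SPL.
grinder: 85 − 20·log₁₀(45.3/3.7) = 85 − 21.76 = 63.24 dB SPL.
Σ 10^(L/10) = 2.651e+07 → L_total = 10·log₁₀(2.651e+07) = 74.23 dB SPL.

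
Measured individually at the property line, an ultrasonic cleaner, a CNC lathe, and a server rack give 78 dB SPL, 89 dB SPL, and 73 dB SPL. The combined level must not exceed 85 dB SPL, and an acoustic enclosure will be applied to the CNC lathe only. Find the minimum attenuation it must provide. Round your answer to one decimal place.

5.3 dB

The untreated sources together contribute 10^(78/10) + 10^(73/10) = 8.305e+07, i.e. 79.19 dB SPL.
The limit corresponds to 10^(85/10) = 3.162e+08; subtracting the fixed part leaves 2.332e+08 for the CNC lathe, i.e. 83.68 dB SPL.
Required insertion loss = 89 − 83.68 = 5.32 dB.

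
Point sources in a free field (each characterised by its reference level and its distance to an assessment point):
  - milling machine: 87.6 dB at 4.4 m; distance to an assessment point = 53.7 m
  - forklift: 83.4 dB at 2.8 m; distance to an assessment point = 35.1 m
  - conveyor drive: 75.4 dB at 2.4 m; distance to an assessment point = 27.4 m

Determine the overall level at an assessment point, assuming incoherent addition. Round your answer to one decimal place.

Propagate each source to the receiver with L = L_ref − 20·log₁₀(r/r_ref), then add intensities.
milling machine: 87.6 − 20·log₁₀(53.7/4.4) = 87.6 − 21.73 = 65.87 dB.
forklift: 83.4 − 20·log₁₀(35.1/2.8) = 83.4 − 21.96 = 61.44 dB.
conveyor drive: 75.4 − 20·log₁₀(27.4/2.4) = 75.4 − 21.15 = 54.25 dB.
Σ 10^(L/10) = 5.522e+06 → L_total = 10·log₁₀(5.522e+06) = 67.42 dB.

67.4 dB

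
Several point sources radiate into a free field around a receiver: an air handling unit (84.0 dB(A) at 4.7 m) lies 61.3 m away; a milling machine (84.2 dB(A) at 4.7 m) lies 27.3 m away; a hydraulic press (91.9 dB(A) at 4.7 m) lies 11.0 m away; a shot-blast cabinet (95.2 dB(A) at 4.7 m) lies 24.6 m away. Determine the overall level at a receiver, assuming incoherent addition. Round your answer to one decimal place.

First find each source's level at the receiver (point-source: −20·log₁₀(r/r_ref)), then combine on an intensity basis.
air handling unit: 84.0 − 20·log₁₀(61.3/4.7) = 84.0 − 22.31 = 61.69 dB(A).
milling machine: 84.2 − 20·log₁₀(27.3/4.7) = 84.2 − 15.28 = 68.92 dB(A).
hydraulic press: 91.9 − 20·log₁₀(11.0/4.7) = 91.9 − 7.39 = 84.51 dB(A).
shot-blast cabinet: 95.2 − 20·log₁₀(24.6/4.7) = 95.2 − 14.38 = 80.82 dB(A).
Σ 10^(L/10) = 4.129e+08 → L_total = 10·log₁₀(4.129e+08) = 86.16 dB(A).

86.2 dB(A)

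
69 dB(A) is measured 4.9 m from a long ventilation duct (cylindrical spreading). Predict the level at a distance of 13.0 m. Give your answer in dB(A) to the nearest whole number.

For a line source, L₂ = L₁ − 10·log₁₀(r₂/r₁).
L₂ = 69 − 10·log₁₀(13.0/4.9) = 69 − 4.237 = 64.76 dB(A).

65 dB(A)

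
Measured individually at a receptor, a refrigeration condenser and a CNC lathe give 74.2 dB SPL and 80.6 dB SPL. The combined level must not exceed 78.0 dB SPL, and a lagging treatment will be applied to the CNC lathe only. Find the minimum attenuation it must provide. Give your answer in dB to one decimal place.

4.9 dB

Everything except the CNC lathe sums to 10^(74.2/10) = 2.630e+07 in linear terms, 74.20 dB SPL.
To meet 78.0 dB SPL overall, the treated CNC lathe may contribute at most 10^(78.0/10) − 2.630e+07 = 3.679e+07, i.e. 75.66 dB SPL.
Required insertion loss = 80.6 − 75.66 = 4.94 dB.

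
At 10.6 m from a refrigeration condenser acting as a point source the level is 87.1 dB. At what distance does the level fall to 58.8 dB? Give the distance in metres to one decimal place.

For a point source L₁ − L₂ = 20·log₁₀(r₂/r₁), so r₂ = r₁·10^((L₁−L₂)/20).
r₂ = 10.6·10^((87.1−58.8)/20) = 10.6·10^(28.3/20) = 275.62 m.

275.6 m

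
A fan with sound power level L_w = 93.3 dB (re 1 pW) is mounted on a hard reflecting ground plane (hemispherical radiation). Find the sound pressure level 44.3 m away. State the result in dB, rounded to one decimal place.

The power spreads over a hemisphere of area 2π·r², so L_p = L_w − 10·log₁₀(2π·r²).
2π·r² = 1.233e+04 m², 10·log₁₀ of that is 40.910 dB.
L_p = 93.3 − 40.910 = 52.39 dB.

52.4 dB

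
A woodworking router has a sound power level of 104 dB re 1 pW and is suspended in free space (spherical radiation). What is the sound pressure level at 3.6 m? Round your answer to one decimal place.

Free-field spherical radiation: L_p = L_w − 10·log₁₀(4π·r²), r = 3.6 m.
4π·r² = 162.9 m², 10·log₁₀ of that is 22.118 dB.
L_p = 104 − 22.118 = 81.88 dB.

81.9 dB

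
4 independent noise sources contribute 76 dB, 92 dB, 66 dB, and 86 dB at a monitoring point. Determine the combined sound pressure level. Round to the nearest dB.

93 dB

Incoherent sources combine by intensity addition: L_total = 10·log₁₀(Σ 10^(L_i/10)).
Σ 10^(L/10) = 10^(76/10) + 10^(92/10) + 10^(66/10) + 10^(86/10) = 2.027e+09.
L_total = 10·log₁₀(2.027e+09) = 93.07 dB.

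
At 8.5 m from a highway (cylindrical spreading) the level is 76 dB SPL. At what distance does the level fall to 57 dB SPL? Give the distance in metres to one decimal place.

675.2 m

The 19.0 dB drop corresponds to a distance ratio of 10^(19.0/10) for a line source.
r₂ = 8.5·10^((76−57)/10) = 8.5·10^(19.0/10) = 675.18 m.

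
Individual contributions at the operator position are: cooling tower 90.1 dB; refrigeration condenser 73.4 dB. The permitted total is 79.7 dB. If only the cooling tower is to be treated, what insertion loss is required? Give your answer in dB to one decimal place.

The untreated sources together contribute 10^(73.4/10) = 2.188e+07, i.e. 73.40 dB.
The limit corresponds to 10^(79.7/10) = 9.333e+07; subtracting the fixed part leaves 7.145e+07 for the cooling tower, i.e. 78.54 dB.
So the cooling tower must be reduced from 90.1 to 78.54 dB: IL = 11.56 dB.

11.6 dB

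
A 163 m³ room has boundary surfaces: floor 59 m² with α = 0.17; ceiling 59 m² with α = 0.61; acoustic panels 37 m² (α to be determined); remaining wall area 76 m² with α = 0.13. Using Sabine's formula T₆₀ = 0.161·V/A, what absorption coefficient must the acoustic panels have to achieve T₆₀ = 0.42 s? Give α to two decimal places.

0.18

A = 0.161·V/T₆₀ = 0.161·163/0.42 = 62.48 m² sabins.
Absorption from the other surfaces = 59·0.17 + 59·0.61 + 76·0.13 = 55.90 m², so the acoustic panels must supply 6.58 m² over 37 m².
α = 6.58/37 = 0.178.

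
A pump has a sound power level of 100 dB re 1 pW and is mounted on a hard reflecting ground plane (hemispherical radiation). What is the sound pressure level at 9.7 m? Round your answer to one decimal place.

72.3 dB

L_p = L_w − 10·log₁₀(2π·r²) with r = 9.7 m.
2π·r² = 591.2 m², 10·log₁₀ of that is 27.717 dB.
L_p = 100 − 27.717 = 72.28 dB.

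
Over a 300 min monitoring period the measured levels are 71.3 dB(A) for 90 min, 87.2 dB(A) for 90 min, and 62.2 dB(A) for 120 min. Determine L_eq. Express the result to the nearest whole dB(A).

82 dB(A)

L_eq = 10·log₁₀[(1/T)·Σ tᵢ·10^(Lᵢ/10)] with T = 300 min.
Σ tᵢ·10^(Lᵢ/10) = 90·10^(71.3/10) + 90·10^(87.2/10) + 120·10^(62.2/10) = 4.865e+10.
L_eq = 10·log₁₀(4.865e+10/300) = 82.10 dB(A).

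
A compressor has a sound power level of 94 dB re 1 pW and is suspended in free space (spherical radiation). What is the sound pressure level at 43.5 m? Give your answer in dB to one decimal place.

50.2 dB

L_p = L_w − 10·log₁₀(4π·r²) with r = 43.5 m.
4π·r² = 2.378e+04 m², 10·log₁₀ of that is 43.762 dB.
L_p = 94 − 43.762 = 50.24 dB.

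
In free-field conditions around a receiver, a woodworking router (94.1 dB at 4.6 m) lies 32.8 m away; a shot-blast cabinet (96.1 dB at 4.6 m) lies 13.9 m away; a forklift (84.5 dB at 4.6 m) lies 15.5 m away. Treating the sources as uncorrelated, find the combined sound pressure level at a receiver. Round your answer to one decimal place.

87.2 dB

Propagate each source to the receiver with L = L_ref − 20·log₁₀(r/r_ref), then add intensities.
woodworking router: 94.1 − 20·log₁₀(32.8/4.6) = 94.1 − 17.06 = 77.04 dB.
shot-blast cabinet: 96.1 − 20·log₁₀(13.9/4.6) = 96.1 − 9.61 = 86.49 dB.
forklift: 84.5 − 20·log₁₀(15.5/4.6) = 84.5 − 10.55 = 73.95 dB.
Σ 10^(L/10) = 5.215e+08 → L_total = 10·log₁₀(5.215e+08) = 87.17 dB.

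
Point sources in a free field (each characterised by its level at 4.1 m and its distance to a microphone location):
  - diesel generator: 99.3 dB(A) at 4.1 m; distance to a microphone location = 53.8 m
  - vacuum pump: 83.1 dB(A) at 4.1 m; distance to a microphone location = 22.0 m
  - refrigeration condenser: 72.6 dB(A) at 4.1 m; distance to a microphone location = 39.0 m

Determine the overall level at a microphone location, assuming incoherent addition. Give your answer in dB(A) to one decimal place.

77.5 dB(A)

Propagate each source to the receiver with L = L_ref − 20·log₁₀(r/r_ref), then add intensities.
diesel generator: 99.3 − 20·log₁₀(53.8/4.1) = 99.3 − 22.36 = 76.94 dB(A).
vacuum pump: 83.1 − 20·log₁₀(22.0/4.1) = 83.1 − 14.59 = 68.51 dB(A).
refrigeration condenser: 72.6 − 20·log₁₀(39.0/4.1) = 72.6 − 19.57 = 53.03 dB(A).
Σ 10^(L/10) = 5.672e+07 → L_total = 10·log₁₀(5.672e+07) = 77.54 dB(A).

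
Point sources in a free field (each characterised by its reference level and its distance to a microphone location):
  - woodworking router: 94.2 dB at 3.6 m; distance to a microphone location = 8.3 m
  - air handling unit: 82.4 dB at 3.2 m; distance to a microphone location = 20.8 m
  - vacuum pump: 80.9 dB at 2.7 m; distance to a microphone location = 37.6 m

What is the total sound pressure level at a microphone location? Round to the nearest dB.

Apply inverse-square spreading to bring every level to the receiver, then sum 10^(L/10).
woodworking router: 94.2 − 20·log₁₀(8.3/3.6) = 94.2 − 7.26 = 86.94 dB.
air handling unit: 82.4 − 20·log₁₀(20.8/3.2) = 82.4 − 16.26 = 66.14 dB.
vacuum pump: 80.9 − 20·log₁₀(37.6/2.7) = 80.9 − 22.88 = 58.02 dB.
Σ 10^(L/10) = 4.996e+08 → L_total = 10·log₁₀(4.996e+08) = 86.99 dB.

87 dB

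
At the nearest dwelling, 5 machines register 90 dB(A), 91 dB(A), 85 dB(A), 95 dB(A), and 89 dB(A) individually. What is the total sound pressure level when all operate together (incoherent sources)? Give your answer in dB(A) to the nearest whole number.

98 dB(A)

Incoherent sources combine by intensity addition: L_total = 10·log₁₀(Σ 10^(L_i/10)).
Σ 10^(L/10) = 10^(90/10) + 10^(91/10) + 10^(85/10) + 10^(95/10) + 10^(89/10) = 6.532e+09.
L_total = 10·log₁₀(6.532e+09) = 98.15 dB(A).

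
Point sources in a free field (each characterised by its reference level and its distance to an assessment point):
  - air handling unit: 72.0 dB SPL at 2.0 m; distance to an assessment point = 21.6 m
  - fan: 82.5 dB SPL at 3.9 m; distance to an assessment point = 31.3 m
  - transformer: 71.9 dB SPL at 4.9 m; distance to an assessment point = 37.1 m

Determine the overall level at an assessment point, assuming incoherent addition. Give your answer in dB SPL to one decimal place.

65.0 dB SPL

First find each source's level at the receiver (point-source: −20·log₁₀(r/r_ref)), then combine on an intensity basis.
air handling unit: 72.0 − 20·log₁₀(21.6/2.0) = 72.0 − 20.67 = 51.33 dB SPL.
fan: 82.5 − 20·log₁₀(31.3/3.9) = 82.5 − 18.09 = 64.41 dB SPL.
transformer: 71.9 − 20·log₁₀(37.1/4.9) = 71.9 − 17.58 = 54.32 dB SPL.
Σ 10^(L/10) = 3.167e+06 → L_total = 10·log₁₀(3.167e+06) = 65.01 dB SPL.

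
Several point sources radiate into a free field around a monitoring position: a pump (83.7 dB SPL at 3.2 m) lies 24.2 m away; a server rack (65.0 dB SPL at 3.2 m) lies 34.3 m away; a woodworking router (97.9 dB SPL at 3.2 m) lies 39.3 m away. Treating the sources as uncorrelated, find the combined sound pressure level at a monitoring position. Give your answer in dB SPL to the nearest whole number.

Propagate each source to the receiver with L = L_ref − 20·log₁₀(r/r_ref), then add intensities.
pump: 83.7 − 20·log₁₀(24.2/3.2) = 83.7 − 17.57 = 66.13 dB SPL.
server rack: 65.0 − 20·log₁₀(34.3/3.2) = 65.0 − 20.60 = 44.40 dB SPL.
woodworking router: 97.9 − 20·log₁₀(39.3/3.2) = 97.9 − 21.78 = 76.12 dB SPL.
Σ 10^(L/10) = 4.501e+07 → L_total = 10·log₁₀(4.501e+07) = 76.53 dB SPL.

77 dB SPL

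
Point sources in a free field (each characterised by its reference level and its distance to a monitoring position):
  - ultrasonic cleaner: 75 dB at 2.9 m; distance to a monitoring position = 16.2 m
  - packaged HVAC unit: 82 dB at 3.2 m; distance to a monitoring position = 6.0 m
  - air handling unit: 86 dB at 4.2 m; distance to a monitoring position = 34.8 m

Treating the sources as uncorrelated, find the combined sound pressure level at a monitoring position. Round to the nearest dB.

77 dB

Propagate each source to the receiver with L = L_ref − 20·log₁₀(r/r_ref), then add intensities.
ultrasonic cleaner: 75 − 20·log₁₀(16.2/2.9) = 75 − 14.94 = 60.06 dB.
packaged HVAC unit: 82 − 20·log₁₀(6.0/3.2) = 82 − 5.46 = 76.54 dB.
air handling unit: 86 − 20·log₁₀(34.8/4.2) = 86 − 18.37 = 67.63 dB.
Σ 10^(L/10) = 5.189e+07 → L_total = 10·log₁₀(5.189e+07) = 77.15 dB.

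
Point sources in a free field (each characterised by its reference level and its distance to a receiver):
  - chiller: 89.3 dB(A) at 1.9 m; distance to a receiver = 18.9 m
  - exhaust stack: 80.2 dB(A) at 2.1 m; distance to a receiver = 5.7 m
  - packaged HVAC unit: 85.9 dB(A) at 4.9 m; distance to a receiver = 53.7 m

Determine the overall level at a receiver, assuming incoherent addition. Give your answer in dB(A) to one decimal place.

First find each source's level at the receiver (point-source: −20·log₁₀(r/r_ref)), then combine on an intensity basis.
chiller: 89.3 − 20·log₁₀(18.9/1.9) = 89.3 − 19.95 = 69.35 dB(A).
exhaust stack: 80.2 − 20·log₁₀(5.7/2.1) = 80.2 − 8.67 = 71.53 dB(A).
packaged HVAC unit: 85.9 − 20·log₁₀(53.7/4.9) = 85.9 − 20.80 = 65.10 dB(A).
Σ 10^(L/10) = 2.605e+07 → L_total = 10·log₁₀(2.605e+07) = 74.16 dB(A).

74.2 dB(A)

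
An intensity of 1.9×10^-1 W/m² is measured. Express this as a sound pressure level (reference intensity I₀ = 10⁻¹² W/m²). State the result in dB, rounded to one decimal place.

L = 10·log₁₀(I/I₀) = 10·log₁₀(1.9×10^-1/10⁻¹²) = 10·log₁₀(1.9×10^11).
L = 10·(0.2788 + 11) = 112.79 dB.

112.8 dB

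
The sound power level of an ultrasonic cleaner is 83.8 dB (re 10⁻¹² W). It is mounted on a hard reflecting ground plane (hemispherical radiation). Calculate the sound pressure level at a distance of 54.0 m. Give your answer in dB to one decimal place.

41.2 dB

Free-field hemispherical radiation: L_p = L_w − 10·log₁₀(2π·r²), r = 54.0 m.
2π·r² = 1.832e+04 m², 10·log₁₀ of that is 42.630 dB.
L_p = 83.8 − 42.630 = 41.17 dB.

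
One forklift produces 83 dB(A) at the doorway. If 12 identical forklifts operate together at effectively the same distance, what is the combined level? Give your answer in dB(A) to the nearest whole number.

L_total = L₁ + 10·log₁₀ N for N identical incoherent sources.
L_total = 83 + 10·log₁₀(12) = 83 + 10.792 = 93.79 dB(A).

94 dB(A)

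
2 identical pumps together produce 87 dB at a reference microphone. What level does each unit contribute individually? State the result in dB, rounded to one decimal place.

2 equal contributions raise the level by 10·log₁₀ 2 = 3.010 dB, so each unit alone gives 87 − 3.010.

84.0 dB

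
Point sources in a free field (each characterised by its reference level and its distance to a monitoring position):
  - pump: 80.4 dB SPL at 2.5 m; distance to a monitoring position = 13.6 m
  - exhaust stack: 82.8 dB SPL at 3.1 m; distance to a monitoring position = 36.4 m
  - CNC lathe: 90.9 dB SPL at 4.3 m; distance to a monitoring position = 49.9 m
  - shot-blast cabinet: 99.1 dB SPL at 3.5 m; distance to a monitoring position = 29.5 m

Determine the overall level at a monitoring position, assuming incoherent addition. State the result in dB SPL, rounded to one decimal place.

First find each source's level at the receiver (point-source: −20·log₁₀(r/r_ref)), then combine on an intensity basis.
pump: 80.4 − 20·log₁₀(13.6/2.5) = 80.4 − 14.71 = 65.69 dB SPL.
exhaust stack: 82.8 − 20·log₁₀(36.4/3.1) = 82.8 − 21.39 = 61.41 dB SPL.
CNC lathe: 90.9 − 20·log₁₀(49.9/4.3) = 90.9 − 21.29 = 69.61 dB SPL.
shot-blast cabinet: 99.1 − 20·log₁₀(29.5/3.5) = 99.1 − 18.52 = 80.58 dB SPL.
Σ 10^(L/10) = 1.286e+08 → L_total = 10·log₁₀(1.286e+08) = 81.09 dB SPL.

81.1 dB SPL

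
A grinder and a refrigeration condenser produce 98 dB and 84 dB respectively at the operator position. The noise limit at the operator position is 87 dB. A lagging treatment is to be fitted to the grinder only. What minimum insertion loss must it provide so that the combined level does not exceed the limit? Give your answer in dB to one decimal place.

14.0 dB

Fixed contribution from the other source: Σ 10^(L/10) = 10^(84/10) = 2.512e+08 (84.00 dB).
To meet 87 dB overall, the treated grinder may contribute at most 10^(87/10) − 2.512e+08 = 2.500e+08, i.e. 83.98 dB.
So the grinder must be reduced from 98 to 83.98 dB: IL = 14.02 dB.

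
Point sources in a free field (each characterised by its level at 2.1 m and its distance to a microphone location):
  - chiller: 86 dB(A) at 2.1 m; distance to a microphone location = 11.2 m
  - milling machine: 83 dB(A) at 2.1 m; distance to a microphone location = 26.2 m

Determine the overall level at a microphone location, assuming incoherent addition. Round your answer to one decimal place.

First find each source's level at the receiver (point-source: −20·log₁₀(r/r_ref)), then combine on an intensity basis.
chiller: 86 − 20·log₁₀(11.2/2.1) = 86 − 14.54 = 71.46 dB(A).
milling machine: 83 − 20·log₁₀(26.2/2.1) = 83 − 21.92 = 61.08 dB(A).
Σ 10^(L/10) = 1.528e+07 → L_total = 10·log₁₀(1.528e+07) = 71.84 dB(A).

71.8 dB(A)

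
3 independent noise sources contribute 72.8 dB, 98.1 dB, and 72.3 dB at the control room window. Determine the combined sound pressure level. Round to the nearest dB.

98 dB

Incoherent sources combine by intensity addition: L_total = 10·log₁₀(Σ 10^(L_i/10)).
Σ 10^(L/10) = 10^(72.8/10) + 10^(98.1/10) + 10^(72.3/10) = 6.493e+09.
L_total = 10·log₁₀(6.493e+09) = 98.12 dB.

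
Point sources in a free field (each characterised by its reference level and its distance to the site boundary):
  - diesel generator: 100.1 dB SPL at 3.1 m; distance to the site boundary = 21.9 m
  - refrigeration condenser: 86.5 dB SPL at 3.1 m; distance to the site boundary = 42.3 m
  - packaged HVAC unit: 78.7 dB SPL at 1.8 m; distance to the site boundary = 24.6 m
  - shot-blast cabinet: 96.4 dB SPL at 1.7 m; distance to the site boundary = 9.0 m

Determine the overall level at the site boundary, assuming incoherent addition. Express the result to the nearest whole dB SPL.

First find each source's level at the receiver (point-source: −20·log₁₀(r/r_ref)), then combine on an intensity basis.
diesel generator: 100.1 − 20·log₁₀(21.9/3.1) = 100.1 − 16.98 = 83.12 dB SPL.
refrigeration condenser: 86.5 − 20·log₁₀(42.3/3.1) = 86.5 − 22.70 = 63.80 dB SPL.
packaged HVAC unit: 78.7 − 20·log₁₀(24.6/1.8) = 78.7 − 22.71 = 55.99 dB SPL.
shot-blast cabinet: 96.4 − 20·log₁₀(9.0/1.7) = 96.4 − 14.48 = 81.92 dB SPL.
Σ 10^(L/10) = 3.636e+08 → L_total = 10·log₁₀(3.636e+08) = 85.61 dB SPL.

86 dB SPL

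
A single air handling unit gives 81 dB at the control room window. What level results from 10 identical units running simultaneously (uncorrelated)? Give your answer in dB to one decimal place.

91.0 dB

With 10 equal, uncorrelated contributions the intensity is 10× that of one unit, giving a rise of 10·log₁₀ 10.
L_total = 81 + 10·log₁₀(10) = 81 + 10.000 = 91.00 dB.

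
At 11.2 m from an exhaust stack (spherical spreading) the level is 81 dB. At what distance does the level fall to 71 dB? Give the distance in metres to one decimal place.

35.4 m

For a point source L₁ − L₂ = 20·log₁₀(r₂/r₁), so r₂ = r₁·10^((L₁−L₂)/20).
r₂ = 11.2·10^((81−71)/20) = 11.2·10^(10.0/20) = 35.42 m.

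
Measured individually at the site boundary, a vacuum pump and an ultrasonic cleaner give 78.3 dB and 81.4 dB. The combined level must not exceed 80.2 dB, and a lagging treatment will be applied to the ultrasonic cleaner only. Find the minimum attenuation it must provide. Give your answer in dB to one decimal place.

The untreated sources together contribute 10^(78.3/10) = 6.761e+07, i.e. 78.30 dB.
To meet 80.2 dB overall, the treated ultrasonic cleaner may contribute at most 10^(80.2/10) − 6.761e+07 = 3.710e+07, i.e. 75.69 dB.
So the ultrasonic cleaner must be reduced from 81.4 to 75.69 dB: IL = 5.71 dB.

5.7 dB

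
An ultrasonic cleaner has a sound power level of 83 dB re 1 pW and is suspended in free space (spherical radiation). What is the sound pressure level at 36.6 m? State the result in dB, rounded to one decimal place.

40.7 dB

Free-field spherical radiation: L_p = L_w − 10·log₁₀(4π·r²), r = 36.6 m.
4π·r² = 1.683e+04 m², 10·log₁₀ of that is 42.262 dB.
L_p = 83 − 42.262 = 40.74 dB.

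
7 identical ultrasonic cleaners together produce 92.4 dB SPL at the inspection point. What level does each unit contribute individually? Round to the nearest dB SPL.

84 dB SPL

Dividing the total intensity by 7 lowers the level by 10·log₁₀ 7 = 8.451 dB: L₁ = 92.4 − 8.451.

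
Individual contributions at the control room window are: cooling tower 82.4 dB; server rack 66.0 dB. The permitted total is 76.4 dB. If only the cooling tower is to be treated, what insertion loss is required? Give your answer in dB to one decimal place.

The untreated sources together contribute 10^(66.0/10) = 3.981e+06, i.e. 66.00 dB.
The limit corresponds to 10^(76.4/10) = 4.365e+07; subtracting the fixed part leaves 3.967e+07 for the cooling tower, i.e. 75.98 dB.
So the cooling tower must be reduced from 82.4 to 75.98 dB: IL = 6.42 dB.

6.4 dB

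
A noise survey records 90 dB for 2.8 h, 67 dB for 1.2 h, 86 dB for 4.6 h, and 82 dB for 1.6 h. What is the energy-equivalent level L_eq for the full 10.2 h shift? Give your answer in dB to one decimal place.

Weight each interval's intensity by its duration and average over T = 10.2 h:
Σ tᵢ·10^(Lᵢ/10) = 2.8·10^(90/10) + 1.2·10^(67/10) + 4.6·10^(86/10) + 1.6·10^(82/10) = 4.891e+09.
L_eq = 10·log₁₀(4.891e+09/10.2) = 86.81 dB.

86.8 dB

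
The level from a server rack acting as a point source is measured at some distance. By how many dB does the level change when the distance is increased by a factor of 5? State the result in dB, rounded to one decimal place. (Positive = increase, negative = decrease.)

-14.0 dB

A point source loses 6 dB per doubling of distance; generally ΔL = −20·log₁₀(r₂/r₁).
ΔL = −20·log₁₀(5) = -13.98 dB.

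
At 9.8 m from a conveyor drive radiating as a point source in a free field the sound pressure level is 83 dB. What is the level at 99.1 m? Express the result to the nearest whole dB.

63 dB

Point-source attenuation: ΔL = 20·log₁₀(r₂/r₁) = 20·log₁₀(99.1/9.8) = 20.097 dB.
L₂ = 83 − 20·log₁₀(99.1/9.8) = 83 − 20.097 = 62.90 dB.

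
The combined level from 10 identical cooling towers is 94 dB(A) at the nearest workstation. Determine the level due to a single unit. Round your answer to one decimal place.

Dividing the total intensity by 10 lowers the level by 10·log₁₀ 10 = 10.000 dB: L₁ = 94 − 10.000.

84.0 dB(A)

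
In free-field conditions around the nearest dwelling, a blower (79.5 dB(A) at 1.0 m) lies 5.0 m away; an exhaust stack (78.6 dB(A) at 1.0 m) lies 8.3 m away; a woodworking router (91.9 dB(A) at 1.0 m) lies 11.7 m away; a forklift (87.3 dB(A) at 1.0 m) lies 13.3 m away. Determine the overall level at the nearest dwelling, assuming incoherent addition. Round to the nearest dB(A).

73 dB(A)

Propagate each source to the receiver with L = L_ref − 20·log₁₀(r/r_ref), then add intensities.
blower: 79.5 − 20·log₁₀(5.0/1.0) = 79.5 − 13.98 = 65.52 dB(A).
exhaust stack: 78.6 − 20·log₁₀(8.3/1.0) = 78.6 − 18.38 = 60.22 dB(A).
woodworking router: 91.9 − 20·log₁₀(11.7/1.0) = 91.9 − 21.36 = 70.54 dB(A).
forklift: 87.3 − 20·log₁₀(13.3/1.0) = 87.3 − 22.48 = 64.82 dB(A).
Σ 10^(L/10) = 1.897e+07 → L_total = 10·log₁₀(1.897e+07) = 72.78 dB(A).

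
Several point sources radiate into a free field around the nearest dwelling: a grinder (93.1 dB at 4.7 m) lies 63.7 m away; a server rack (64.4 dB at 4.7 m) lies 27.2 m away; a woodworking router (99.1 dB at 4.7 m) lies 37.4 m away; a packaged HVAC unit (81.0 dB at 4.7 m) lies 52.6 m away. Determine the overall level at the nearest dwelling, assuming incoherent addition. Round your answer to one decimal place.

81.5 dB

Propagate each source to the receiver with L = L_ref − 20·log₁₀(r/r_ref), then add intensities.
grinder: 93.1 − 20·log₁₀(63.7/4.7) = 93.1 − 22.64 = 70.46 dB.
server rack: 64.4 − 20·log₁₀(27.2/4.7) = 64.4 − 15.25 = 49.15 dB.
woodworking router: 99.1 − 20·log₁₀(37.4/4.7) = 99.1 − 18.02 = 81.08 dB.
packaged HVAC unit: 81.0 − 20·log₁₀(52.6/4.7) = 81.0 − 20.98 = 60.02 dB.
Σ 10^(L/10) = 1.406e+08 → L_total = 10·log₁₀(1.406e+08) = 81.48 dB.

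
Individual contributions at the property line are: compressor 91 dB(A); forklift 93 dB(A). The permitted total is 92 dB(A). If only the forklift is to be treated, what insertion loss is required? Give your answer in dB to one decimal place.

7.9 dB

Everything except the forklift sums to 10^(91/10) = 1.259e+09 in linear terms, 91.00 dB(A).
To meet 92 dB(A) overall, the treated forklift may contribute at most 10^(92/10) − 1.259e+09 = 3.260e+08, i.e. 85.13 dB(A).
So the forklift must be reduced from 93 to 85.13 dB(A): IL = 7.87 dB.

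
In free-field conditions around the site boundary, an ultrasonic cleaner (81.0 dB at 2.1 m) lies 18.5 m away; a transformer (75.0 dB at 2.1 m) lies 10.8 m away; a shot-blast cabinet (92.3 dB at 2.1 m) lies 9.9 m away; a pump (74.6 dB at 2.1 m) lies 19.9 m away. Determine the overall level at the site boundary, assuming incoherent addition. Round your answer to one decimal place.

Propagate each source to the receiver with L = L_ref − 20·log₁₀(r/r_ref), then add intensities.
ultrasonic cleaner: 81.0 − 20·log₁₀(18.5/2.1) = 81.0 − 18.90 = 62.10 dB.
transformer: 75.0 − 20·log₁₀(10.8/2.1) = 75.0 − 14.22 = 60.78 dB.
shot-blast cabinet: 92.3 − 20·log₁₀(9.9/2.1) = 92.3 − 13.47 = 78.83 dB.
pump: 74.6 − 20·log₁₀(19.9/2.1) = 74.6 − 19.53 = 55.07 dB.
Σ 10^(L/10) = 7.955e+07 → L_total = 10·log₁₀(7.955e+07) = 79.01 dB.

79.0 dB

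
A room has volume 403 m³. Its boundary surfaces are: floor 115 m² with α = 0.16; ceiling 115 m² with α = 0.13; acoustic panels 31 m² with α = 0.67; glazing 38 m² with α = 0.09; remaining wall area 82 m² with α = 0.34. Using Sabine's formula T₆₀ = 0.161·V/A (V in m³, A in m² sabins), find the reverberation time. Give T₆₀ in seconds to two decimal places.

Summing Sᵢαᵢ: 115·0.16 + 115·0.13 + 31·0.67 + 38·0.09 + 82·0.34 = 85.42 m².
T₆₀ = 0.161 × 403 / 85.42 = 0.760 s.

0.76 s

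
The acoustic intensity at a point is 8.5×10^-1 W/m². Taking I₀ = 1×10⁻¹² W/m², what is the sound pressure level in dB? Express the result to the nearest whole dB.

I/I₀ = 8.5×10^-1/10⁻¹² = 8.5×10^11, and L = 10·log₁₀(I/I₀).
L = 10·(0.9294 + 11) = 119.29 dB.

119 dB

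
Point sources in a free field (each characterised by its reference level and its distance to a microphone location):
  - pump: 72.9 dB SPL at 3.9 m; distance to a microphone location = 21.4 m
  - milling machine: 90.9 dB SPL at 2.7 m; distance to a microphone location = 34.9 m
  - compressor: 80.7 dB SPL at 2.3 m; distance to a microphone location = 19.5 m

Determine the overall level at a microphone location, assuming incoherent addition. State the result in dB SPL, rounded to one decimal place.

69.8 dB SPL

First find each source's level at the receiver (point-source: −20·log₁₀(r/r_ref)), then combine on an intensity basis.
pump: 72.9 − 20·log₁₀(21.4/3.9) = 72.9 − 14.79 = 58.11 dB SPL.
milling machine: 90.9 − 20·log₁₀(34.9/2.7) = 90.9 − 22.23 = 68.67 dB SPL.
compressor: 80.7 − 20·log₁₀(19.5/2.3) = 80.7 − 18.57 = 62.13 dB SPL.
Σ 10^(L/10) = 9.645e+06 → L_total = 10·log₁₀(9.645e+06) = 69.84 dB SPL.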